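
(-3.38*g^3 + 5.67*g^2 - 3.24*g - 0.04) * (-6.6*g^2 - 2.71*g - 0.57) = 22.308*g^5 - 28.2622*g^4 + 7.9449*g^3 + 5.8125*g^2 + 1.9552*g + 0.0228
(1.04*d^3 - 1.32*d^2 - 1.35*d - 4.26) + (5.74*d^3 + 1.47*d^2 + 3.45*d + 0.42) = 6.78*d^3 + 0.15*d^2 + 2.1*d - 3.84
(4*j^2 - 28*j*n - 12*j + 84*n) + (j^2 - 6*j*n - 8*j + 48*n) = 5*j^2 - 34*j*n - 20*j + 132*n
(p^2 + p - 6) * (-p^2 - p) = -p^4 - 2*p^3 + 5*p^2 + 6*p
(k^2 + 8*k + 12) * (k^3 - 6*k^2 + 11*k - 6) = k^5 + 2*k^4 - 25*k^3 + 10*k^2 + 84*k - 72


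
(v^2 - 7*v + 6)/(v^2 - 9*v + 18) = (v - 1)/(v - 3)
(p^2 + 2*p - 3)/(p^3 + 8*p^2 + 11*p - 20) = (p + 3)/(p^2 + 9*p + 20)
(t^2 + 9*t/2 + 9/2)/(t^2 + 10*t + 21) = (t + 3/2)/(t + 7)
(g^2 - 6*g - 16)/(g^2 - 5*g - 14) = (g - 8)/(g - 7)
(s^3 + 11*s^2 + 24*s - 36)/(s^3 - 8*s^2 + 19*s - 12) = (s^2 + 12*s + 36)/(s^2 - 7*s + 12)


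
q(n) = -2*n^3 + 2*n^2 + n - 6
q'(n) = -6*n^2 + 4*n + 1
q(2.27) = -16.82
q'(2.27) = -20.84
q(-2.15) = 20.97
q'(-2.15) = -35.34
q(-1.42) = 2.34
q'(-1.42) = -16.78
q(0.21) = -5.72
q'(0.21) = 1.58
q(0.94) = -4.95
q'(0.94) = -0.54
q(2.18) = -15.04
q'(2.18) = -18.79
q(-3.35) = 88.29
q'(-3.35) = -79.74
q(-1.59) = 5.51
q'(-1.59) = -20.53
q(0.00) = -6.00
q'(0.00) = 1.00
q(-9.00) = 1605.00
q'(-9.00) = -521.00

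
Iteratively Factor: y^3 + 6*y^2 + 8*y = (y + 2)*(y^2 + 4*y) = y*(y + 2)*(y + 4)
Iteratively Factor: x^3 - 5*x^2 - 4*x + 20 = (x - 2)*(x^2 - 3*x - 10) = (x - 5)*(x - 2)*(x + 2)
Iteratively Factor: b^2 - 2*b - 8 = (b - 4)*(b + 2)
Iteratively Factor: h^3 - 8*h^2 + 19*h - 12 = (h - 4)*(h^2 - 4*h + 3) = (h - 4)*(h - 1)*(h - 3)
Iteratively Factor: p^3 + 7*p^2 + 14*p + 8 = (p + 2)*(p^2 + 5*p + 4) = (p + 1)*(p + 2)*(p + 4)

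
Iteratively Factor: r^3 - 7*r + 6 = (r - 1)*(r^2 + r - 6) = (r - 1)*(r + 3)*(r - 2)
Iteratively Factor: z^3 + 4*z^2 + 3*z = (z + 3)*(z^2 + z) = (z + 1)*(z + 3)*(z)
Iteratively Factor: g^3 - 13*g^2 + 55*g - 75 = (g - 5)*(g^2 - 8*g + 15) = (g - 5)*(g - 3)*(g - 5)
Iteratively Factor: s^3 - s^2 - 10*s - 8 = (s - 4)*(s^2 + 3*s + 2) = (s - 4)*(s + 1)*(s + 2)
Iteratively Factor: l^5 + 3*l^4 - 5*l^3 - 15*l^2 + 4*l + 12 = (l - 1)*(l^4 + 4*l^3 - l^2 - 16*l - 12) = (l - 1)*(l + 3)*(l^3 + l^2 - 4*l - 4) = (l - 2)*(l - 1)*(l + 3)*(l^2 + 3*l + 2) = (l - 2)*(l - 1)*(l + 2)*(l + 3)*(l + 1)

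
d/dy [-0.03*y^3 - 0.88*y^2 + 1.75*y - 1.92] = -0.09*y^2 - 1.76*y + 1.75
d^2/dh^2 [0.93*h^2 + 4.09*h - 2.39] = 1.86000000000000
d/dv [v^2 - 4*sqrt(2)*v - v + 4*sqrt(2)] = 2*v - 4*sqrt(2) - 1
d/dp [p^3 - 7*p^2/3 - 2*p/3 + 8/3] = 3*p^2 - 14*p/3 - 2/3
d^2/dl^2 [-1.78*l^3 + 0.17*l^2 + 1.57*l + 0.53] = 0.34 - 10.68*l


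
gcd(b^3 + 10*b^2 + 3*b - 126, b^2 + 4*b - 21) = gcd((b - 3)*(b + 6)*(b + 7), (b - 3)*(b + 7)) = b^2 + 4*b - 21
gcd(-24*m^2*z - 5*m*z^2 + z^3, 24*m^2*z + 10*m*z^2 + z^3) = z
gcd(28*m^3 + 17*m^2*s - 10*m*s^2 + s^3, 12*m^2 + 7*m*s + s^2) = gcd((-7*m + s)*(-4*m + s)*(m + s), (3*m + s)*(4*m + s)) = 1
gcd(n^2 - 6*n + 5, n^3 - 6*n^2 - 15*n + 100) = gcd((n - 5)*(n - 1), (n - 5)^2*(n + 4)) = n - 5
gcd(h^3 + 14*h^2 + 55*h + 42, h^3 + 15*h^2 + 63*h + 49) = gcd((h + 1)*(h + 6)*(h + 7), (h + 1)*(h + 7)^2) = h^2 + 8*h + 7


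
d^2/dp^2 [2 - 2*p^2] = -4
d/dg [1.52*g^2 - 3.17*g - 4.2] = 3.04*g - 3.17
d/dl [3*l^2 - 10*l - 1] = 6*l - 10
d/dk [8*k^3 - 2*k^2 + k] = 24*k^2 - 4*k + 1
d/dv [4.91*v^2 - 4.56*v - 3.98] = 9.82*v - 4.56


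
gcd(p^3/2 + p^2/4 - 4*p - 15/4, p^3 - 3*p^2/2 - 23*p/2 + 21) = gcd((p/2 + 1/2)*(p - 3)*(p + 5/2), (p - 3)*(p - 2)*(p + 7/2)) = p - 3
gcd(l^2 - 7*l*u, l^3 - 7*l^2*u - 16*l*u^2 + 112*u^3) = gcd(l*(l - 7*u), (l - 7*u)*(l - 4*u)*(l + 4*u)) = -l + 7*u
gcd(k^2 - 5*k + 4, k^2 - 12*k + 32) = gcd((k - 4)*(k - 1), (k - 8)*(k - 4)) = k - 4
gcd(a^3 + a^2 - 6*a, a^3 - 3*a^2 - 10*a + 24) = a^2 + a - 6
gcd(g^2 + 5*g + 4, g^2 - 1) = g + 1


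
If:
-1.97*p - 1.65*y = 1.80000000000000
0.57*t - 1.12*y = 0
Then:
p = -0.83756345177665*y - 0.913705583756345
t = 1.96491228070175*y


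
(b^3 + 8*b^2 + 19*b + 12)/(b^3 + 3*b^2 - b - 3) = (b + 4)/(b - 1)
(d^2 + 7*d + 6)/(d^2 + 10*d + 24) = (d + 1)/(d + 4)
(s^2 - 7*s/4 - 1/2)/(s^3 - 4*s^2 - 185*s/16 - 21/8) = 4*(s - 2)/(4*s^2 - 17*s - 42)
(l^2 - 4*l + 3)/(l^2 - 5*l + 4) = (l - 3)/(l - 4)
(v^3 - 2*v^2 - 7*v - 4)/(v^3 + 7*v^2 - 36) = (v^3 - 2*v^2 - 7*v - 4)/(v^3 + 7*v^2 - 36)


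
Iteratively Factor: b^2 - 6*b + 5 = (b - 1)*(b - 5)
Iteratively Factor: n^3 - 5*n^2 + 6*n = (n)*(n^2 - 5*n + 6) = n*(n - 3)*(n - 2)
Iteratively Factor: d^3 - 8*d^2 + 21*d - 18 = (d - 3)*(d^2 - 5*d + 6) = (d - 3)*(d - 2)*(d - 3)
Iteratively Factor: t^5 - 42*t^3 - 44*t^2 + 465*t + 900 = (t + 3)*(t^4 - 3*t^3 - 33*t^2 + 55*t + 300) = (t + 3)^2*(t^3 - 6*t^2 - 15*t + 100) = (t + 3)^2*(t + 4)*(t^2 - 10*t + 25) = (t - 5)*(t + 3)^2*(t + 4)*(t - 5)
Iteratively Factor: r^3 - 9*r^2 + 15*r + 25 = (r - 5)*(r^2 - 4*r - 5) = (r - 5)*(r + 1)*(r - 5)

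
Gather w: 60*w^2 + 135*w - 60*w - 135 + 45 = 60*w^2 + 75*w - 90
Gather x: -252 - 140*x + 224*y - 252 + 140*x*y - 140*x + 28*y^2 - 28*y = x*(140*y - 280) + 28*y^2 + 196*y - 504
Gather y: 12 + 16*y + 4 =16*y + 16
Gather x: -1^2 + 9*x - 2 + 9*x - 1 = 18*x - 4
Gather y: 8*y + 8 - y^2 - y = -y^2 + 7*y + 8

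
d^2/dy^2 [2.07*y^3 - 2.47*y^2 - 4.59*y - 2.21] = 12.42*y - 4.94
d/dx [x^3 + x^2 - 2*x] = 3*x^2 + 2*x - 2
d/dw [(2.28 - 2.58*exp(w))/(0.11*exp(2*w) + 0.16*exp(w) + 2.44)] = (0.2838*exp(2*w) - 0.5016*exp(w) - 6.66)*exp(w)/(0.0121*exp(4*w) + 0.0352*exp(3*w) + 0.5624*exp(2*w) + 0.7808*exp(w) + 5.9536)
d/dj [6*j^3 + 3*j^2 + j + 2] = 18*j^2 + 6*j + 1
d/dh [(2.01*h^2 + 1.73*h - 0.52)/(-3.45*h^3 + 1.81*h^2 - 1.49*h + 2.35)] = (6.9345*h^4 + 11.937*h^3 - 11.5082*h^2 + 11.3294*h + 3.2907)/(11.9025*h^6 - 12.489*h^5 + 13.5571*h^4 - 21.6088*h^3 + 10.7271*h^2 - 7.003*h + 5.5225)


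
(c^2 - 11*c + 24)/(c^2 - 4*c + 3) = (c - 8)/(c - 1)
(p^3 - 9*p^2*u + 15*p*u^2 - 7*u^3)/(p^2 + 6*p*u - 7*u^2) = (p^2 - 8*p*u + 7*u^2)/(p + 7*u)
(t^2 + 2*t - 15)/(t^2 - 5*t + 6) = (t + 5)/(t - 2)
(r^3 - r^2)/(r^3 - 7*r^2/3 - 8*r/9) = 9*r*(1 - r)/(-9*r^2 + 21*r + 8)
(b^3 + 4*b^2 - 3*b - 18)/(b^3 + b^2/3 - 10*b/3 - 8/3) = 3*(b^2 + 6*b + 9)/(3*b^2 + 7*b + 4)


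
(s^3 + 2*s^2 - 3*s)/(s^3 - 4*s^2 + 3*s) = (s + 3)/(s - 3)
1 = 1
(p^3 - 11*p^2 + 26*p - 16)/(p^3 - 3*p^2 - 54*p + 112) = (p - 1)/(p + 7)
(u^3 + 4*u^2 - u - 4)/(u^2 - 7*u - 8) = (u^2 + 3*u - 4)/(u - 8)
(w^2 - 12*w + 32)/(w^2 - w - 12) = (w - 8)/(w + 3)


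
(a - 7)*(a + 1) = a^2 - 6*a - 7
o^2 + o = o*(o + 1)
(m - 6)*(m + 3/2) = m^2 - 9*m/2 - 9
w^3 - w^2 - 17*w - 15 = (w - 5)*(w + 1)*(w + 3)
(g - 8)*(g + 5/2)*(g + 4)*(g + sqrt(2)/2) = g^4 - 3*g^3/2 + sqrt(2)*g^3/2 - 42*g^2 - 3*sqrt(2)*g^2/4 - 80*g - 21*sqrt(2)*g - 40*sqrt(2)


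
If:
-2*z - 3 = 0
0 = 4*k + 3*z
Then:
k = 9/8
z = -3/2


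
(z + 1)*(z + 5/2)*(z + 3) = z^3 + 13*z^2/2 + 13*z + 15/2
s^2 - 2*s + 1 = (s - 1)^2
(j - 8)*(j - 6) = j^2 - 14*j + 48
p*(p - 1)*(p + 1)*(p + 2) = p^4 + 2*p^3 - p^2 - 2*p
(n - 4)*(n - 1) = n^2 - 5*n + 4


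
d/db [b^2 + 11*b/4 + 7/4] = 2*b + 11/4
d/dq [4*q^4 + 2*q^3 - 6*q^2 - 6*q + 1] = 16*q^3 + 6*q^2 - 12*q - 6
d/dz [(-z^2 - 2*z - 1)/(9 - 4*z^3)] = 2*(-6*z^2*(z^2 + 2*z + 1) + (z + 1)*(4*z^3 - 9))/(4*z^3 - 9)^2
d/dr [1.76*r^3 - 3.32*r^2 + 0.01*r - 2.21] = 5.28*r^2 - 6.64*r + 0.01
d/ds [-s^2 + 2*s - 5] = 2 - 2*s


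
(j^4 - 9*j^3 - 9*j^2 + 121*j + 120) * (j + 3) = j^5 - 6*j^4 - 36*j^3 + 94*j^2 + 483*j + 360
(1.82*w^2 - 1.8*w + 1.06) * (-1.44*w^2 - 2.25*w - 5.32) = -2.6208*w^4 - 1.503*w^3 - 7.1588*w^2 + 7.191*w - 5.6392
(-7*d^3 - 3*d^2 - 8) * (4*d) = -28*d^4 - 12*d^3 - 32*d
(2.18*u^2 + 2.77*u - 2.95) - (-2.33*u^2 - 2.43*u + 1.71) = 4.51*u^2 + 5.2*u - 4.66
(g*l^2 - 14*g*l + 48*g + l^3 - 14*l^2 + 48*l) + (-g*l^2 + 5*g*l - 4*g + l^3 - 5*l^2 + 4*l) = -9*g*l + 44*g + 2*l^3 - 19*l^2 + 52*l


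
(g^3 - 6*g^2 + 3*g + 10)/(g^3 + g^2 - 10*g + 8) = (g^2 - 4*g - 5)/(g^2 + 3*g - 4)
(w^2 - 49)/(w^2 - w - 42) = (w + 7)/(w + 6)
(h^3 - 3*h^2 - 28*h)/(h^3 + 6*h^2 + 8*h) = (h - 7)/(h + 2)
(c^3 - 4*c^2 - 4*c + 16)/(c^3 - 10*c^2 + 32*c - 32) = (c + 2)/(c - 4)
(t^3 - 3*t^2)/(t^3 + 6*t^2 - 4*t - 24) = t^2*(t - 3)/(t^3 + 6*t^2 - 4*t - 24)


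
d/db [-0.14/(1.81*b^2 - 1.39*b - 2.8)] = (0.5068*b - 0.1946)/(-1.81*b^2 + 1.39*b + 2.8)^2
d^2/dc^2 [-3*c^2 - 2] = -6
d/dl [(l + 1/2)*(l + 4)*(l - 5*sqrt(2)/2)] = 3*l^2 - 5*sqrt(2)*l + 9*l - 45*sqrt(2)/4 + 2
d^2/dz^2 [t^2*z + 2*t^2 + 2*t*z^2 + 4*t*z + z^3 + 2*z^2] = 4*t + 6*z + 4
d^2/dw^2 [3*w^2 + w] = 6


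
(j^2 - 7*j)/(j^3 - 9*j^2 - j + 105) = j/(j^2 - 2*j - 15)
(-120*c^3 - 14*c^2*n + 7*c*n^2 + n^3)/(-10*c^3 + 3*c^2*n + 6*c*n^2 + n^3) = (24*c^2 - 2*c*n - n^2)/(2*c^2 - c*n - n^2)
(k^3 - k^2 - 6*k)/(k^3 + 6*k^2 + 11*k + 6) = k*(k - 3)/(k^2 + 4*k + 3)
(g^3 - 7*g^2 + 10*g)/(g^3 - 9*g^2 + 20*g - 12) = g*(g - 5)/(g^2 - 7*g + 6)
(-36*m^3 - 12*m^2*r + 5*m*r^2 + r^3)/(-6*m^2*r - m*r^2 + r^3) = (6*m + r)/r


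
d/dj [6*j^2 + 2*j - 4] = 12*j + 2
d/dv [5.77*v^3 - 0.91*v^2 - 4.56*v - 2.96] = 17.31*v^2 - 1.82*v - 4.56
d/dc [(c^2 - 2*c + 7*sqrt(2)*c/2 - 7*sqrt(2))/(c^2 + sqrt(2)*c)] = (-5*sqrt(2)*c^2 + 4*c^2 + 28*sqrt(2)*c + 28)/(2*c^2*(c^2 + 2*sqrt(2)*c + 2))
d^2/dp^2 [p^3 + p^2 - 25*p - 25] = 6*p + 2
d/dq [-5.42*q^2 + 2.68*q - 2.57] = 2.68 - 10.84*q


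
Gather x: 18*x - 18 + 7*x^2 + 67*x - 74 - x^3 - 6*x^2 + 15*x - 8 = -x^3 + x^2 + 100*x - 100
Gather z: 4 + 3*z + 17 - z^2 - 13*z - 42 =-z^2 - 10*z - 21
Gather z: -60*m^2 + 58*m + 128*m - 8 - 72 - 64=-60*m^2 + 186*m - 144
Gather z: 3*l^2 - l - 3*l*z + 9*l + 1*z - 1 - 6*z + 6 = 3*l^2 + 8*l + z*(-3*l - 5) + 5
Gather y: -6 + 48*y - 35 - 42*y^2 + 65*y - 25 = -42*y^2 + 113*y - 66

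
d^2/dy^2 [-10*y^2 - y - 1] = -20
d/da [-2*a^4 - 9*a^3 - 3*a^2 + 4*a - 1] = -8*a^3 - 27*a^2 - 6*a + 4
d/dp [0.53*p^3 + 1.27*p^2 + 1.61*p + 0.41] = 1.59*p^2 + 2.54*p + 1.61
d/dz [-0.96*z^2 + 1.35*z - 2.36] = 1.35 - 1.92*z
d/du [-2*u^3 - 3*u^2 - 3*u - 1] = -6*u^2 - 6*u - 3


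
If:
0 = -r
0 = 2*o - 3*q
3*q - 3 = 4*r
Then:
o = 3/2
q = 1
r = 0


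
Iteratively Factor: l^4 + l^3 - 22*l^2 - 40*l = (l + 2)*(l^3 - l^2 - 20*l) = (l - 5)*(l + 2)*(l^2 + 4*l) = (l - 5)*(l + 2)*(l + 4)*(l)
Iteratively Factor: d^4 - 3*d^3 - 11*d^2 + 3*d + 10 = (d + 2)*(d^3 - 5*d^2 - d + 5) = (d + 1)*(d + 2)*(d^2 - 6*d + 5) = (d - 5)*(d + 1)*(d + 2)*(d - 1)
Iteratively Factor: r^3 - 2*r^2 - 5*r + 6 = (r + 2)*(r^2 - 4*r + 3) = (r - 3)*(r + 2)*(r - 1)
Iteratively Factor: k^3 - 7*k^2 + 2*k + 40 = (k - 4)*(k^2 - 3*k - 10) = (k - 4)*(k + 2)*(k - 5)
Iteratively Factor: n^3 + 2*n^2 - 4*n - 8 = (n + 2)*(n^2 - 4) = (n - 2)*(n + 2)*(n + 2)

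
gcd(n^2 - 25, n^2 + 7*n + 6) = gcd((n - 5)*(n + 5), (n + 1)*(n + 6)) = 1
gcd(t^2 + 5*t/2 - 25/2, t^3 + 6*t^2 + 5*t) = t + 5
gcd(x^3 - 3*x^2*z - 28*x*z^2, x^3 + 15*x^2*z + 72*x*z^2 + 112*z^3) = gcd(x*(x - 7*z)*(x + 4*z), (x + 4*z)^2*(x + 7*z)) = x + 4*z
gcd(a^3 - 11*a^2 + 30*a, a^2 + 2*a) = a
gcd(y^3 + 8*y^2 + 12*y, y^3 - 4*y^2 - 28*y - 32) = y + 2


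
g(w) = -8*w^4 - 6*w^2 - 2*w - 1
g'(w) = -32*w^3 - 12*w - 2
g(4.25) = -2727.91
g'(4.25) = -2509.50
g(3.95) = -2050.02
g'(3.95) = -2021.56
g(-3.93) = -1994.17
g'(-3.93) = 1987.51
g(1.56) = -66.10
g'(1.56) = -142.21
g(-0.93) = -10.31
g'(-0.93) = 34.90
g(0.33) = -2.41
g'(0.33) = -7.11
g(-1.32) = -33.10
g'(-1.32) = 87.44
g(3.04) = -745.79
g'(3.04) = -937.50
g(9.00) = -52993.00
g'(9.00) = -23438.00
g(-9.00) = -52957.00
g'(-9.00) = 23434.00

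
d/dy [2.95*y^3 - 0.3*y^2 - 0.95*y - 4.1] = 8.85*y^2 - 0.6*y - 0.95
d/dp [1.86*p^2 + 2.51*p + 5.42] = 3.72*p + 2.51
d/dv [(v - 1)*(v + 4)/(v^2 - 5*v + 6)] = 2*(-4*v^2 + 10*v - 1)/(v^4 - 10*v^3 + 37*v^2 - 60*v + 36)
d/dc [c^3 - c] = 3*c^2 - 1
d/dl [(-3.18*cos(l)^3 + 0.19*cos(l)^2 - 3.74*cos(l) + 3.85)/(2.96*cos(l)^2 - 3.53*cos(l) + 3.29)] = (9.4128*cos(l)^4 - 22.4508*cos(l)^3 + 20.9869*cos(l)^2 + 21.5418*cos(l) - 1.2859)*sin(l)/(8.7616*cos(l)^4 - 20.8976*cos(l)^3 + 31.9377*cos(l)^2 - 23.2274*cos(l) + 10.8241)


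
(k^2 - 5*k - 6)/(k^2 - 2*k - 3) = (k - 6)/(k - 3)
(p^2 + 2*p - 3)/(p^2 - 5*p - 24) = (p - 1)/(p - 8)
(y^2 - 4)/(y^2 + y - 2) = (y - 2)/(y - 1)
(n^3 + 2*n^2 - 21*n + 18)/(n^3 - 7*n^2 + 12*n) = (n^2 + 5*n - 6)/(n*(n - 4))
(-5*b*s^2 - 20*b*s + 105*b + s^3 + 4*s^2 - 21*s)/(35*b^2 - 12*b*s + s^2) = (s^2 + 4*s - 21)/(-7*b + s)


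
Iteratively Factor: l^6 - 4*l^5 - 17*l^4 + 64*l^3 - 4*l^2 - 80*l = (l - 5)*(l^5 + l^4 - 12*l^3 + 4*l^2 + 16*l) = (l - 5)*(l - 2)*(l^4 + 3*l^3 - 6*l^2 - 8*l) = l*(l - 5)*(l - 2)*(l^3 + 3*l^2 - 6*l - 8) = l*(l - 5)*(l - 2)*(l + 1)*(l^2 + 2*l - 8) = l*(l - 5)*(l - 2)^2*(l + 1)*(l + 4)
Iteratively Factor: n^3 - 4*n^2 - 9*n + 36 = (n + 3)*(n^2 - 7*n + 12) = (n - 3)*(n + 3)*(n - 4)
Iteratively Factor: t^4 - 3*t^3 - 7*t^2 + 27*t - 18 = (t - 1)*(t^3 - 2*t^2 - 9*t + 18) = (t - 1)*(t + 3)*(t^2 - 5*t + 6) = (t - 3)*(t - 1)*(t + 3)*(t - 2)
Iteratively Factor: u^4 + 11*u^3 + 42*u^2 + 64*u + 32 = (u + 1)*(u^3 + 10*u^2 + 32*u + 32) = (u + 1)*(u + 4)*(u^2 + 6*u + 8) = (u + 1)*(u + 2)*(u + 4)*(u + 4)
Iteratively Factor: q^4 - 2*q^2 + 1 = (q - 1)*(q^3 + q^2 - q - 1) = (q - 1)*(q + 1)*(q^2 - 1) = (q - 1)*(q + 1)^2*(q - 1)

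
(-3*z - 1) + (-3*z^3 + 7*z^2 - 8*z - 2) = -3*z^3 + 7*z^2 - 11*z - 3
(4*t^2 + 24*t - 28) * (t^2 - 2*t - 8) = 4*t^4 + 16*t^3 - 108*t^2 - 136*t + 224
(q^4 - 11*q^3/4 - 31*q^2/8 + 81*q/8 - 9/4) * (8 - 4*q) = -4*q^5 + 19*q^4 - 13*q^3/2 - 143*q^2/2 + 90*q - 18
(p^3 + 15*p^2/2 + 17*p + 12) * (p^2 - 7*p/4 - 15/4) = p^5 + 23*p^4/4 + p^3/8 - 367*p^2/8 - 339*p/4 - 45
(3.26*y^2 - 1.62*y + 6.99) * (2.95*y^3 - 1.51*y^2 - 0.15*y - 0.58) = 9.617*y^5 - 9.7016*y^4 + 22.5777*y^3 - 12.2027*y^2 - 0.1089*y - 4.0542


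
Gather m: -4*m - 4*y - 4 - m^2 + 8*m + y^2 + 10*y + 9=-m^2 + 4*m + y^2 + 6*y + 5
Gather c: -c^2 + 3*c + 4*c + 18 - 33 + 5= -c^2 + 7*c - 10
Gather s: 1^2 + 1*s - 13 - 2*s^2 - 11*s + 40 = -2*s^2 - 10*s + 28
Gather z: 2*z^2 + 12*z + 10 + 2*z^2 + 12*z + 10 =4*z^2 + 24*z + 20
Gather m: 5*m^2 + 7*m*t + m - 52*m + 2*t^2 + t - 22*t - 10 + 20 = 5*m^2 + m*(7*t - 51) + 2*t^2 - 21*t + 10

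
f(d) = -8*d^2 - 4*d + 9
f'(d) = -16*d - 4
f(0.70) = 2.28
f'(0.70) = -15.20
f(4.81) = -195.33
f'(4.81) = -80.96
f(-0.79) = 7.17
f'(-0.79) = 8.64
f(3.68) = -114.06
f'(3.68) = -62.88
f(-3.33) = -66.39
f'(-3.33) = 49.28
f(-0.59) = 8.58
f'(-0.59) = 5.44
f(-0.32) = 9.46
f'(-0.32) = 1.12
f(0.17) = 8.09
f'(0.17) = -6.72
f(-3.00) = -51.00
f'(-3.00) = 44.00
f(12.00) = -1191.00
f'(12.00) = -196.00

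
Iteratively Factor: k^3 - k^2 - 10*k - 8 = (k + 1)*(k^2 - 2*k - 8) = (k + 1)*(k + 2)*(k - 4)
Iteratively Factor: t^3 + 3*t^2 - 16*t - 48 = (t - 4)*(t^2 + 7*t + 12) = (t - 4)*(t + 4)*(t + 3)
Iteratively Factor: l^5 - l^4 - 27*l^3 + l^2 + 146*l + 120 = (l - 3)*(l^4 + 2*l^3 - 21*l^2 - 62*l - 40) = (l - 3)*(l + 1)*(l^3 + l^2 - 22*l - 40) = (l - 3)*(l + 1)*(l + 2)*(l^2 - l - 20) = (l - 5)*(l - 3)*(l + 1)*(l + 2)*(l + 4)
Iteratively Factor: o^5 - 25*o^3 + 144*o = (o - 3)*(o^4 + 3*o^3 - 16*o^2 - 48*o) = (o - 4)*(o - 3)*(o^3 + 7*o^2 + 12*o) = o*(o - 4)*(o - 3)*(o^2 + 7*o + 12) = o*(o - 4)*(o - 3)*(o + 3)*(o + 4)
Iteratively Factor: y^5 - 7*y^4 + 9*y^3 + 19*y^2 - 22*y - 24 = (y + 1)*(y^4 - 8*y^3 + 17*y^2 + 2*y - 24) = (y - 3)*(y + 1)*(y^3 - 5*y^2 + 2*y + 8) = (y - 3)*(y - 2)*(y + 1)*(y^2 - 3*y - 4) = (y - 3)*(y - 2)*(y + 1)^2*(y - 4)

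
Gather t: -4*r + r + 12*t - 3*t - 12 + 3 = -3*r + 9*t - 9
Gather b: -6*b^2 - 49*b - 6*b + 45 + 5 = -6*b^2 - 55*b + 50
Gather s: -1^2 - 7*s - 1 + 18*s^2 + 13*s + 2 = 18*s^2 + 6*s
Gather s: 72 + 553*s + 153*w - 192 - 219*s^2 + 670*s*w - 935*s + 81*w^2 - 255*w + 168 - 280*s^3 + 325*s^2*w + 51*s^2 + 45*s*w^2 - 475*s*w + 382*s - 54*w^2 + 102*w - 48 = -280*s^3 + s^2*(325*w - 168) + s*(45*w^2 + 195*w) + 27*w^2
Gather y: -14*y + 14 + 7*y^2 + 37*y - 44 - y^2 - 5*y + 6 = 6*y^2 + 18*y - 24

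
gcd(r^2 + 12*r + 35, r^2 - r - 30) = r + 5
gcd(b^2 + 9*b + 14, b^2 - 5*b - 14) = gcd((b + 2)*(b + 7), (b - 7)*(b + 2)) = b + 2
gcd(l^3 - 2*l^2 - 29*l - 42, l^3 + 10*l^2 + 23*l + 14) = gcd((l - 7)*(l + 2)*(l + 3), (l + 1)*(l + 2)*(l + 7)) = l + 2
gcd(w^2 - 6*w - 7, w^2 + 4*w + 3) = w + 1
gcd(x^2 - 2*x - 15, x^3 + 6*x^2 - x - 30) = x + 3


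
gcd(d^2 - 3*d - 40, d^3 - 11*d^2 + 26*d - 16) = d - 8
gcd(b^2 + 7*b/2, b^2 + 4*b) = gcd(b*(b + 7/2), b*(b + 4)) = b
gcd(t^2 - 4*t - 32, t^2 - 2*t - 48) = t - 8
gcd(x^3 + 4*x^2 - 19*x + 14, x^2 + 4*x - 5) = x - 1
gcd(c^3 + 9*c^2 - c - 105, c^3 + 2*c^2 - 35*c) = c + 7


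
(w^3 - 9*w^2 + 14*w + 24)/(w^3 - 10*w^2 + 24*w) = (w + 1)/w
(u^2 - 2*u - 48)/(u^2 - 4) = (u^2 - 2*u - 48)/(u^2 - 4)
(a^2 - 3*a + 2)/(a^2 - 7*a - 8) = (-a^2 + 3*a - 2)/(-a^2 + 7*a + 8)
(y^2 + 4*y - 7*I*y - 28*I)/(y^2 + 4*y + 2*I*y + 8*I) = (y - 7*I)/(y + 2*I)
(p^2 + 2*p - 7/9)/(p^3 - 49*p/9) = (3*p - 1)/(p*(3*p - 7))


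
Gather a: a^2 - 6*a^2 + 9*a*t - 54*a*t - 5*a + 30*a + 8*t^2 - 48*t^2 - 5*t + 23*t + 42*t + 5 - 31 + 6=-5*a^2 + a*(25 - 45*t) - 40*t^2 + 60*t - 20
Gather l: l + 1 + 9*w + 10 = l + 9*w + 11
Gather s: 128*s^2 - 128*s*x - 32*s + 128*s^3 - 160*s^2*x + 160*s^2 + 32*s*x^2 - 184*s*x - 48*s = 128*s^3 + s^2*(288 - 160*x) + s*(32*x^2 - 312*x - 80)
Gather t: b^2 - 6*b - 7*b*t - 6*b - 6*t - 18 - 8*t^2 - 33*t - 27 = b^2 - 12*b - 8*t^2 + t*(-7*b - 39) - 45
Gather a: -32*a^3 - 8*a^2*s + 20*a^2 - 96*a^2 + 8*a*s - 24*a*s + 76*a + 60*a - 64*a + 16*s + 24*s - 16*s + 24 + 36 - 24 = -32*a^3 + a^2*(-8*s - 76) + a*(72 - 16*s) + 24*s + 36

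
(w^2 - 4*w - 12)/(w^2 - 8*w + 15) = (w^2 - 4*w - 12)/(w^2 - 8*w + 15)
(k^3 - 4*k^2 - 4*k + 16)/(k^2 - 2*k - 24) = (-k^3 + 4*k^2 + 4*k - 16)/(-k^2 + 2*k + 24)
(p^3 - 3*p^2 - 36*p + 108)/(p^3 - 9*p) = (p^2 - 36)/(p*(p + 3))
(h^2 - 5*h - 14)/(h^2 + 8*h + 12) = (h - 7)/(h + 6)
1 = 1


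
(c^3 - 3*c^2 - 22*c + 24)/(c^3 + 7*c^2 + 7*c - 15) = (c^2 - 2*c - 24)/(c^2 + 8*c + 15)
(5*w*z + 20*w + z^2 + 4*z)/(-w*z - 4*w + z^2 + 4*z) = (5*w + z)/(-w + z)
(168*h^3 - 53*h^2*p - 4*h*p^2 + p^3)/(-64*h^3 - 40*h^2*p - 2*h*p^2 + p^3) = (-21*h^2 + 4*h*p + p^2)/(8*h^2 + 6*h*p + p^2)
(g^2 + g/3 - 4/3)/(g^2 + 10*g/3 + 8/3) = (g - 1)/(g + 2)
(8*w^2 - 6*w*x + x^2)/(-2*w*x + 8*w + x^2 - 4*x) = (-4*w + x)/(x - 4)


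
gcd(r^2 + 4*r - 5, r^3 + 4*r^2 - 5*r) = r^2 + 4*r - 5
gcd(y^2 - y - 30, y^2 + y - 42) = y - 6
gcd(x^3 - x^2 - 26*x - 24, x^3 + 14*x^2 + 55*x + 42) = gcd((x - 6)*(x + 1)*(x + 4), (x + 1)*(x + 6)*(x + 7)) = x + 1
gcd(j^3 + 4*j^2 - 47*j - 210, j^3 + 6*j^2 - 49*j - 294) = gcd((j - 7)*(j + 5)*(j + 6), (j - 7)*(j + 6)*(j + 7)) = j^2 - j - 42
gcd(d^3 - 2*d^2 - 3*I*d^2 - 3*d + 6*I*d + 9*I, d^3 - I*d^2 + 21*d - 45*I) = d - 3*I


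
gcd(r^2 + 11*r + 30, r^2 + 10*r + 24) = r + 6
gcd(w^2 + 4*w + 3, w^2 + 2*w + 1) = w + 1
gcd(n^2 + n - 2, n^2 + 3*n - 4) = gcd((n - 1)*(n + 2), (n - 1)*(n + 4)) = n - 1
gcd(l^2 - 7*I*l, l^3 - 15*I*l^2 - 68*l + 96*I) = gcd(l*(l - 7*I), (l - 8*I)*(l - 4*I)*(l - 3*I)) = 1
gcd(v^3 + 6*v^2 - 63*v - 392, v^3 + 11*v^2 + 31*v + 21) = v + 7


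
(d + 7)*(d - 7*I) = d^2 + 7*d - 7*I*d - 49*I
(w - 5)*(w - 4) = w^2 - 9*w + 20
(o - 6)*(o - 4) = o^2 - 10*o + 24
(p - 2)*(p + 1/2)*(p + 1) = p^3 - p^2/2 - 5*p/2 - 1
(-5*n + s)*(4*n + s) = -20*n^2 - n*s + s^2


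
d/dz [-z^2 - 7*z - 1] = -2*z - 7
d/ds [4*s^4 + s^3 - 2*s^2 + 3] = s*(16*s^2 + 3*s - 4)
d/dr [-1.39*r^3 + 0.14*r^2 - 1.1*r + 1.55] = -4.17*r^2 + 0.28*r - 1.1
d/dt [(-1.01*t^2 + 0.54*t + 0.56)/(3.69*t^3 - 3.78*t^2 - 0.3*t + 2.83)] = (3.7269*t^4 - 3.9852*t^3 - 3.855*t^2 - 1.483*t + 1.6962)/(13.6161*t^6 - 27.8964*t^5 + 12.0744*t^4 + 23.1534*t^3 - 21.3048*t^2 - 1.698*t + 8.0089)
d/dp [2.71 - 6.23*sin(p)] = -6.23*cos(p)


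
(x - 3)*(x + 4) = x^2 + x - 12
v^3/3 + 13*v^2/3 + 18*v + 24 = (v/3 + 1)*(v + 4)*(v + 6)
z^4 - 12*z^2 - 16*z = z*(z - 4)*(z + 2)^2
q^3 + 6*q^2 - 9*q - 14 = (q - 2)*(q + 1)*(q + 7)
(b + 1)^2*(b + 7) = b^3 + 9*b^2 + 15*b + 7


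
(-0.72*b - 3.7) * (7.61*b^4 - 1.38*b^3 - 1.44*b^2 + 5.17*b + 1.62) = -5.4792*b^5 - 27.1634*b^4 + 6.1428*b^3 + 1.6056*b^2 - 20.2954*b - 5.994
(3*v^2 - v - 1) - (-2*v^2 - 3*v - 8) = 5*v^2 + 2*v + 7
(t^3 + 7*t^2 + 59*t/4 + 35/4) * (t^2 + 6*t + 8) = t^5 + 13*t^4 + 259*t^3/4 + 613*t^2/4 + 341*t/2 + 70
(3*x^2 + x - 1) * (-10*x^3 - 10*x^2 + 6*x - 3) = -30*x^5 - 40*x^4 + 18*x^3 + 7*x^2 - 9*x + 3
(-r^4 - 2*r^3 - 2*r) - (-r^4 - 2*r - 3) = 3 - 2*r^3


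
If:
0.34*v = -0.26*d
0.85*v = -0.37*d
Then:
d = 0.00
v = 0.00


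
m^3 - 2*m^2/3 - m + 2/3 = (m - 1)*(m - 2/3)*(m + 1)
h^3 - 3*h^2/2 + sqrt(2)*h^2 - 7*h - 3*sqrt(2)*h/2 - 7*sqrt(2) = (h - 7/2)*(h + 2)*(h + sqrt(2))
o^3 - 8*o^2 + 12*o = o*(o - 6)*(o - 2)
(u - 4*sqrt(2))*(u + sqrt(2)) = u^2 - 3*sqrt(2)*u - 8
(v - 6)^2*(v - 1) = v^3 - 13*v^2 + 48*v - 36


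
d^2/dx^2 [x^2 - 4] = 2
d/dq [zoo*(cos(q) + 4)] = zoo*sin(q)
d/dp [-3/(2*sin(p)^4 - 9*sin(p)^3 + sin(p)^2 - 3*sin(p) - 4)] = 3*(8*sin(p)^3 - 27*sin(p)^2 + 2*sin(p) - 3)*cos(p)/(2*sin(p)^4 - 9*sin(p)^3 + sin(p)^2 - 3*sin(p) - 4)^2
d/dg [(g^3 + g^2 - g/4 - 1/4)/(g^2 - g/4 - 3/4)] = 2*(8*g^4 - 4*g^3 - 18*g^2 - 8*g + 1)/(16*g^4 - 8*g^3 - 23*g^2 + 6*g + 9)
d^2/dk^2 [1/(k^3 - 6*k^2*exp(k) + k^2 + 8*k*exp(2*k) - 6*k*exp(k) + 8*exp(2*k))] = 2*((k^3 - 6*k^2*exp(k) + k^2 + 8*k*exp(2*k) - 6*k*exp(k) + 8*exp(2*k))*(3*k^2*exp(k) - 16*k*exp(2*k) + 15*k*exp(k) - 3*k - 32*exp(2*k) + 12*exp(k) - 1) + (-6*k^2*exp(k) + 3*k^2 + 16*k*exp(2*k) - 18*k*exp(k) + 2*k + 24*exp(2*k) - 6*exp(k))^2)/(k^3 - 6*k^2*exp(k) + k^2 + 8*k*exp(2*k) - 6*k*exp(k) + 8*exp(2*k))^3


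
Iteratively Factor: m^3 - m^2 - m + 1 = (m - 1)*(m^2 - 1) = (m - 1)*(m + 1)*(m - 1)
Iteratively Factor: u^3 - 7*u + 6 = (u - 2)*(u^2 + 2*u - 3) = (u - 2)*(u - 1)*(u + 3)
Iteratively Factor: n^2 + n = (n + 1)*(n)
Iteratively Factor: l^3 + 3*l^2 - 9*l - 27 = (l + 3)*(l^2 - 9) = (l - 3)*(l + 3)*(l + 3)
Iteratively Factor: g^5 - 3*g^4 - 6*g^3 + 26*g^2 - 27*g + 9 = (g - 3)*(g^4 - 6*g^2 + 8*g - 3) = (g - 3)*(g - 1)*(g^3 + g^2 - 5*g + 3) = (g - 3)*(g - 1)^2*(g^2 + 2*g - 3) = (g - 3)*(g - 1)^3*(g + 3)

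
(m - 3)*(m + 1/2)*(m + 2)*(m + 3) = m^4 + 5*m^3/2 - 8*m^2 - 45*m/2 - 9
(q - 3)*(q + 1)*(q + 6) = q^3 + 4*q^2 - 15*q - 18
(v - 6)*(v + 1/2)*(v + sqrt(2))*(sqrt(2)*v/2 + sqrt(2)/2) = sqrt(2)*v^4/2 - 9*sqrt(2)*v^3/4 + v^3 - 17*sqrt(2)*v^2/4 - 9*v^2/2 - 17*v/2 - 3*sqrt(2)*v/2 - 3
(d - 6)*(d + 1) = d^2 - 5*d - 6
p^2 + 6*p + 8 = (p + 2)*(p + 4)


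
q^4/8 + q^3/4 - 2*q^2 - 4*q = q*(q/4 + 1)*(q/2 + 1)*(q - 4)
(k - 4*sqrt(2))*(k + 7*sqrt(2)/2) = k^2 - sqrt(2)*k/2 - 28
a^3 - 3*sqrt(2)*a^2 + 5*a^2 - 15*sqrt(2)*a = a*(a + 5)*(a - 3*sqrt(2))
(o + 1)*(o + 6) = o^2 + 7*o + 6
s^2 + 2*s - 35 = (s - 5)*(s + 7)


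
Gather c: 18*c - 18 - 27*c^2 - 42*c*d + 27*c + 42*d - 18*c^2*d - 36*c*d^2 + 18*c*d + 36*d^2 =c^2*(-18*d - 27) + c*(-36*d^2 - 24*d + 45) + 36*d^2 + 42*d - 18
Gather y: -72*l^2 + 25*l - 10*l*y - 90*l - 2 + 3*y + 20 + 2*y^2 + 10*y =-72*l^2 - 65*l + 2*y^2 + y*(13 - 10*l) + 18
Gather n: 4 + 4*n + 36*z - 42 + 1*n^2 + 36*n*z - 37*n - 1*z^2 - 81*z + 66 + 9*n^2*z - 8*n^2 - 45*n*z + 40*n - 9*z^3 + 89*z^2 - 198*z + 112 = n^2*(9*z - 7) + n*(7 - 9*z) - 9*z^3 + 88*z^2 - 243*z + 140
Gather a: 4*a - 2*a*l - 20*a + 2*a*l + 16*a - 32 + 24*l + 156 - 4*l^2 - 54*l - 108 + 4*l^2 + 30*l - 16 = 0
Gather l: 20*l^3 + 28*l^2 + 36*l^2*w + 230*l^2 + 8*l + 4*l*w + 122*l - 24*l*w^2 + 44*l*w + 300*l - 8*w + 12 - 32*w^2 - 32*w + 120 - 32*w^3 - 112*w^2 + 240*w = 20*l^3 + l^2*(36*w + 258) + l*(-24*w^2 + 48*w + 430) - 32*w^3 - 144*w^2 + 200*w + 132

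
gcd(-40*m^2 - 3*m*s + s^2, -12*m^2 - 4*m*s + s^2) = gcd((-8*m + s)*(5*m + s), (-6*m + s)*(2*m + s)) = 1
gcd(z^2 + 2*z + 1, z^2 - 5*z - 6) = z + 1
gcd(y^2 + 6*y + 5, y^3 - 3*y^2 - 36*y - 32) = y + 1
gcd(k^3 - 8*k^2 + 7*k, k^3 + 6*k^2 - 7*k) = k^2 - k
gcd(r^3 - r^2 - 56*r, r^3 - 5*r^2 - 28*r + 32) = r - 8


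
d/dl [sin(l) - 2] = cos(l)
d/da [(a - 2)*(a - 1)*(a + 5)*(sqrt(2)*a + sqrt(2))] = sqrt(2)*(4*a^3 + 9*a^2 - 22*a - 3)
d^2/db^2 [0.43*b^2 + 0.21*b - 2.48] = 0.860000000000000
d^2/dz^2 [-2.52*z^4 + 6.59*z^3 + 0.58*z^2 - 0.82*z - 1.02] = -30.24*z^2 + 39.54*z + 1.16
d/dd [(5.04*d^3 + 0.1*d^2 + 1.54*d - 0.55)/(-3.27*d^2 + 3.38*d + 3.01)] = (-16.4808*d^4 + 34.0704*d^3 + 50.885*d^2 - 2.995*d + 6.4944)/(10.6929*d^4 - 22.1052*d^3 - 8.261*d^2 + 20.3476*d + 9.0601)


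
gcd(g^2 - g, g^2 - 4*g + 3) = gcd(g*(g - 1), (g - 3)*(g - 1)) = g - 1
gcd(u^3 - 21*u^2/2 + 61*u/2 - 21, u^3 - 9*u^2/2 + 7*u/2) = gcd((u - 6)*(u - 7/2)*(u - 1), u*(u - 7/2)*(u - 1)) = u^2 - 9*u/2 + 7/2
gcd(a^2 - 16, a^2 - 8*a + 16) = a - 4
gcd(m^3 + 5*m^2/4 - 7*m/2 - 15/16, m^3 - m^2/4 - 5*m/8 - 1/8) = m + 1/4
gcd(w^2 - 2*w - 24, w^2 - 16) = w + 4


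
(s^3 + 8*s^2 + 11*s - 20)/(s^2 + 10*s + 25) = (s^2 + 3*s - 4)/(s + 5)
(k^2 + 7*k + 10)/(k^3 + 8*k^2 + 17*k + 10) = 1/(k + 1)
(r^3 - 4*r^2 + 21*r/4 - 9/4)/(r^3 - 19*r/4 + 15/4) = (2*r - 3)/(2*r + 5)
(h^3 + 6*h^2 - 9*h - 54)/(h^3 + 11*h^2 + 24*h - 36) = (h^2 - 9)/(h^2 + 5*h - 6)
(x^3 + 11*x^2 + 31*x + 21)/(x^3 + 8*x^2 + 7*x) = (x + 3)/x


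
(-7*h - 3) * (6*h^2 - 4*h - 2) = -42*h^3 + 10*h^2 + 26*h + 6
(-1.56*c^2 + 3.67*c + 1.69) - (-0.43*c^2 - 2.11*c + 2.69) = -1.13*c^2 + 5.78*c - 1.0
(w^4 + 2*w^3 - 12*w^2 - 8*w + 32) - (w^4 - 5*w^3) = 7*w^3 - 12*w^2 - 8*w + 32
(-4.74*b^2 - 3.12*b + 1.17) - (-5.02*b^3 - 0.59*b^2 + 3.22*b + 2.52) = 5.02*b^3 - 4.15*b^2 - 6.34*b - 1.35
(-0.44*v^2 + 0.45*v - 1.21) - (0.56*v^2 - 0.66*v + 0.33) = -1.0*v^2 + 1.11*v - 1.54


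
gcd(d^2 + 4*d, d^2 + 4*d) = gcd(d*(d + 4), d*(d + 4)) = d^2 + 4*d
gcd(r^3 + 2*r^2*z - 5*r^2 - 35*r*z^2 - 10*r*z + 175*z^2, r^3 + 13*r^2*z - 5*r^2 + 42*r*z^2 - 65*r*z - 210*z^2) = r^2 + 7*r*z - 5*r - 35*z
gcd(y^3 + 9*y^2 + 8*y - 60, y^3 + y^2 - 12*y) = 1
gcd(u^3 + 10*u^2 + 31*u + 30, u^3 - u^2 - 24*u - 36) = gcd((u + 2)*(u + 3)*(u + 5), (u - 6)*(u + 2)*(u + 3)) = u^2 + 5*u + 6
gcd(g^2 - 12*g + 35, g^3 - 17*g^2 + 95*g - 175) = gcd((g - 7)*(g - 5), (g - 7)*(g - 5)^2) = g^2 - 12*g + 35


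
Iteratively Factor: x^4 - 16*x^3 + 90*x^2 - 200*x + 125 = (x - 5)*(x^3 - 11*x^2 + 35*x - 25) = (x - 5)^2*(x^2 - 6*x + 5) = (x - 5)^2*(x - 1)*(x - 5)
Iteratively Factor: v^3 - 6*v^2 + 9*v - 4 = (v - 4)*(v^2 - 2*v + 1) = (v - 4)*(v - 1)*(v - 1)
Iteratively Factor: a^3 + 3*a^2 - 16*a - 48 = (a - 4)*(a^2 + 7*a + 12) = (a - 4)*(a + 3)*(a + 4)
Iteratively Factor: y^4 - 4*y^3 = (y - 4)*(y^3) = y*(y - 4)*(y^2) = y^2*(y - 4)*(y)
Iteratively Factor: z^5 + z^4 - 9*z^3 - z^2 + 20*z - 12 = (z - 2)*(z^4 + 3*z^3 - 3*z^2 - 7*z + 6) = (z - 2)*(z + 3)*(z^3 - 3*z + 2) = (z - 2)*(z - 1)*(z + 3)*(z^2 + z - 2) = (z - 2)*(z - 1)^2*(z + 3)*(z + 2)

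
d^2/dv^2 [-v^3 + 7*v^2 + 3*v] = 14 - 6*v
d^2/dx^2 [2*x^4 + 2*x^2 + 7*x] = 24*x^2 + 4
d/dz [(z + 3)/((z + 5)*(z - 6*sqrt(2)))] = (-(z + 3)*(z + 5) - (z + 3)*(z - 6*sqrt(2)) + (z + 5)*(z - 6*sqrt(2)))/((z + 5)^2*(z - 6*sqrt(2))^2)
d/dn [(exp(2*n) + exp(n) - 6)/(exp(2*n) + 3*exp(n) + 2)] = 2*(exp(2*n) + 8*exp(n) + 10)*exp(n)/(exp(4*n) + 6*exp(3*n) + 13*exp(2*n) + 12*exp(n) + 4)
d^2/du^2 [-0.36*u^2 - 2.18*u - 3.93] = -0.720000000000000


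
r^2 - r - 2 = (r - 2)*(r + 1)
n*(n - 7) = n^2 - 7*n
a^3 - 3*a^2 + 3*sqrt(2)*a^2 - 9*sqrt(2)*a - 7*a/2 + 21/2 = (a - 3)*(a - sqrt(2)/2)*(a + 7*sqrt(2)/2)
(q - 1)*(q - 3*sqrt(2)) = q^2 - 3*sqrt(2)*q - q + 3*sqrt(2)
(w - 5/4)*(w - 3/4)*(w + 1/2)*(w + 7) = w^4 + 11*w^3/2 - 169*w^2/16 + w/32 + 105/32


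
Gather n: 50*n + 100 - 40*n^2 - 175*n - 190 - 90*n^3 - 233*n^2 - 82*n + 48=-90*n^3 - 273*n^2 - 207*n - 42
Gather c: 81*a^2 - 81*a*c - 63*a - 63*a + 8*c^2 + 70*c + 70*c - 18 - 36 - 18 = 81*a^2 - 126*a + 8*c^2 + c*(140 - 81*a) - 72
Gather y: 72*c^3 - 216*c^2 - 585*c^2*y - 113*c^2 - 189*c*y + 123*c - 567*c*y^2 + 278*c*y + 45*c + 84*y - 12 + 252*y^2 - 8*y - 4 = 72*c^3 - 329*c^2 + 168*c + y^2*(252 - 567*c) + y*(-585*c^2 + 89*c + 76) - 16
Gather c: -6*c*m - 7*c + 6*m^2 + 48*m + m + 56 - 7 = c*(-6*m - 7) + 6*m^2 + 49*m + 49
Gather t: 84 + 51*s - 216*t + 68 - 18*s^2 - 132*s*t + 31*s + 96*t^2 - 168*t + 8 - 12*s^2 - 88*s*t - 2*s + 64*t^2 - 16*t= -30*s^2 + 80*s + 160*t^2 + t*(-220*s - 400) + 160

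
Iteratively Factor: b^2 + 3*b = (b + 3)*(b)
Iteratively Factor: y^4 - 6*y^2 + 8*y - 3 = (y - 1)*(y^3 + y^2 - 5*y + 3) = (y - 1)*(y + 3)*(y^2 - 2*y + 1) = (y - 1)^2*(y + 3)*(y - 1)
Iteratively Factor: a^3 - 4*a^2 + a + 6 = (a + 1)*(a^2 - 5*a + 6) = (a - 2)*(a + 1)*(a - 3)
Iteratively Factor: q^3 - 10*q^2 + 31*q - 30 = (q - 5)*(q^2 - 5*q + 6) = (q - 5)*(q - 2)*(q - 3)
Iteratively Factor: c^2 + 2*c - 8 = (c + 4)*(c - 2)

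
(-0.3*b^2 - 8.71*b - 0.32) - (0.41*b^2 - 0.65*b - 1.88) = -0.71*b^2 - 8.06*b + 1.56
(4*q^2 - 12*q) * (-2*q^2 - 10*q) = -8*q^4 - 16*q^3 + 120*q^2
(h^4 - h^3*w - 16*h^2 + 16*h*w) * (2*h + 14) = 2*h^5 - 2*h^4*w + 14*h^4 - 14*h^3*w - 32*h^3 + 32*h^2*w - 224*h^2 + 224*h*w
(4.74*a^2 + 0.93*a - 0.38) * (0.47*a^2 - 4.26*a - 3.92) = 2.2278*a^4 - 19.7553*a^3 - 22.7212*a^2 - 2.0268*a + 1.4896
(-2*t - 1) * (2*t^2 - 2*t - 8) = -4*t^3 + 2*t^2 + 18*t + 8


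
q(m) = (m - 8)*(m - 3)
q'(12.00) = 13.00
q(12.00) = 36.00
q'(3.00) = -5.00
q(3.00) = 0.00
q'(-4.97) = -20.94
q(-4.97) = 103.37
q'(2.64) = -5.72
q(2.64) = 1.93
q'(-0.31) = -11.62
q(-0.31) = 27.51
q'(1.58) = -7.84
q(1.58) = 9.12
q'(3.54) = -3.92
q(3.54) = -2.41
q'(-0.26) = -11.52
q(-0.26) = 26.93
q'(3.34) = -4.32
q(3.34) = -1.58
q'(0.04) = -10.92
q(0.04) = 23.56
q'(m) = 2*m - 11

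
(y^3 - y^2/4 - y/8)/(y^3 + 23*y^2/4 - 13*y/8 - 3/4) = y/(y + 6)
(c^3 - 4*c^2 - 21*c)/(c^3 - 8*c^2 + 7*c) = (c + 3)/(c - 1)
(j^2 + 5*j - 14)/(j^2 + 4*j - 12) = (j + 7)/(j + 6)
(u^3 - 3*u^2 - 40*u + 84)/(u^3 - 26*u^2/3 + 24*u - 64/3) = 3*(u^2 - u - 42)/(3*u^2 - 20*u + 32)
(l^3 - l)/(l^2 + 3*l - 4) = l*(l + 1)/(l + 4)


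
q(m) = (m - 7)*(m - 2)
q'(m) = 2*m - 9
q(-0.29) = 16.69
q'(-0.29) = -9.58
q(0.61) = 8.88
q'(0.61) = -7.78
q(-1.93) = 35.09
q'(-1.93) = -12.86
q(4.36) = -6.23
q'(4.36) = -0.28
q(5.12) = -5.87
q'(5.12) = 1.24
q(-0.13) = 15.19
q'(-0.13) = -9.26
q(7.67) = 3.80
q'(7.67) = 6.34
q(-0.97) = 23.67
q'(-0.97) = -10.94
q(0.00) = 14.00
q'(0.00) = -9.00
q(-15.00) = 374.00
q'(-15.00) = -39.00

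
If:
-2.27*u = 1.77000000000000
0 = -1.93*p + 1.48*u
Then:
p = -0.60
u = -0.78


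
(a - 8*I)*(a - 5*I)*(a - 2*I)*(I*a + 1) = I*a^4 + 16*a^3 - 81*I*a^2 - 146*a + 80*I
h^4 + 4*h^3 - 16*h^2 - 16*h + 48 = (h - 2)^2*(h + 2)*(h + 6)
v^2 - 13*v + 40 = (v - 8)*(v - 5)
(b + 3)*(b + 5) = b^2 + 8*b + 15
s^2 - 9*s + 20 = (s - 5)*(s - 4)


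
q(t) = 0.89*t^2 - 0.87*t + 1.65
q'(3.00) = 4.47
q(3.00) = 7.05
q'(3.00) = 4.47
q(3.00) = 7.05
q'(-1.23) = -3.06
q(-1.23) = 4.07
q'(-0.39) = -1.56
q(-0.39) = 2.12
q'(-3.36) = -6.85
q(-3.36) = 14.62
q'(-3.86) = -7.74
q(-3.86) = 18.27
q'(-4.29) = -8.51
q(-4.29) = 21.76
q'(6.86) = 11.34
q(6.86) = 37.56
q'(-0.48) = -1.72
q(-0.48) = 2.27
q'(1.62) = 2.01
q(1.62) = 2.58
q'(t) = 1.78*t - 0.87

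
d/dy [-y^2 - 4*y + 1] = -2*y - 4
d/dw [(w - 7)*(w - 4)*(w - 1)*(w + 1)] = 4*w^3 - 33*w^2 + 54*w + 11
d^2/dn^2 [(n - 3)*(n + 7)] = 2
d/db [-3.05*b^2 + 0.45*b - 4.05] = 0.45 - 6.1*b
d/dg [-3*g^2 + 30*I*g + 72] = -6*g + 30*I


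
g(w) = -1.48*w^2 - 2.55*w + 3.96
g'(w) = -2.96*w - 2.55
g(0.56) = 2.07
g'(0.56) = -4.21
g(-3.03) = -1.90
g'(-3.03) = 6.42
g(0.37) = 2.81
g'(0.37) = -3.65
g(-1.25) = 4.84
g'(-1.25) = 1.15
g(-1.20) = 4.89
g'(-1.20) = 1.00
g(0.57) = 2.03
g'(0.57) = -4.24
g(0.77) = 1.12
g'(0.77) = -4.83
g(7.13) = -89.46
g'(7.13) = -23.65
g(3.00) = -17.01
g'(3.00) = -11.43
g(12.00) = -239.76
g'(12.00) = -38.07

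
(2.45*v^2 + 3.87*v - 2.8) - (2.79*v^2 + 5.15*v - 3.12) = -0.34*v^2 - 1.28*v + 0.32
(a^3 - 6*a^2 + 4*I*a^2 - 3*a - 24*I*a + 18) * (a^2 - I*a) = a^5 - 6*a^4 + 3*I*a^4 + a^3 - 18*I*a^3 - 6*a^2 + 3*I*a^2 - 18*I*a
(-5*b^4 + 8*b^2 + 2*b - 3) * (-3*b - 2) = 15*b^5 + 10*b^4 - 24*b^3 - 22*b^2 + 5*b + 6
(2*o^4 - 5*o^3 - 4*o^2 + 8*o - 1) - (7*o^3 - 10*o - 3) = 2*o^4 - 12*o^3 - 4*o^2 + 18*o + 2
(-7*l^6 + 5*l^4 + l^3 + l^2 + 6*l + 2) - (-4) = -7*l^6 + 5*l^4 + l^3 + l^2 + 6*l + 6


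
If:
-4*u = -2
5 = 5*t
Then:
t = 1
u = 1/2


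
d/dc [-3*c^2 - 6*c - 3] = -6*c - 6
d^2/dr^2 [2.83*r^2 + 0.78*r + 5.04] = 5.66000000000000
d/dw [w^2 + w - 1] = 2*w + 1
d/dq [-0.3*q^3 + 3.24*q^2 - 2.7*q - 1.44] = -0.9*q^2 + 6.48*q - 2.7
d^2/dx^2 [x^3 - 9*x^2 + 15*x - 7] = 6*x - 18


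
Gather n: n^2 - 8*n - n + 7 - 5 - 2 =n^2 - 9*n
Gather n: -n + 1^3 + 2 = 3 - n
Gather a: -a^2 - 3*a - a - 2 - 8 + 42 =-a^2 - 4*a + 32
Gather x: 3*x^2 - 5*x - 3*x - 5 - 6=3*x^2 - 8*x - 11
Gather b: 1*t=t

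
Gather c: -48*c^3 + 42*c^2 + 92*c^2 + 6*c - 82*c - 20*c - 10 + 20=-48*c^3 + 134*c^2 - 96*c + 10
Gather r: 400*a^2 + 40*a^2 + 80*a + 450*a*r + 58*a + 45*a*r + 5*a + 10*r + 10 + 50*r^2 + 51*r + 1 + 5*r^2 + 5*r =440*a^2 + 143*a + 55*r^2 + r*(495*a + 66) + 11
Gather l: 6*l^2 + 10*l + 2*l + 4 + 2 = 6*l^2 + 12*l + 6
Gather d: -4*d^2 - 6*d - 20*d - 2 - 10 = -4*d^2 - 26*d - 12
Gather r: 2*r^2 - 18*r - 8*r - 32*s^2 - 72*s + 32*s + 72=2*r^2 - 26*r - 32*s^2 - 40*s + 72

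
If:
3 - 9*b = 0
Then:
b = 1/3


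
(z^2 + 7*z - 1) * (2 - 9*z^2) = -9*z^4 - 63*z^3 + 11*z^2 + 14*z - 2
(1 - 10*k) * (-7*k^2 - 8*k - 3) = 70*k^3 + 73*k^2 + 22*k - 3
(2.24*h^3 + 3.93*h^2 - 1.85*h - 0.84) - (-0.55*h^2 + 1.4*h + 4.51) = 2.24*h^3 + 4.48*h^2 - 3.25*h - 5.35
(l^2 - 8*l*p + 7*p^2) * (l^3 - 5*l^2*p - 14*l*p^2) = l^5 - 13*l^4*p + 33*l^3*p^2 + 77*l^2*p^3 - 98*l*p^4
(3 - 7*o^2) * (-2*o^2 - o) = 14*o^4 + 7*o^3 - 6*o^2 - 3*o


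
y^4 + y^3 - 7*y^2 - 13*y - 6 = (y - 3)*(y + 1)^2*(y + 2)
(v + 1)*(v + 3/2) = v^2 + 5*v/2 + 3/2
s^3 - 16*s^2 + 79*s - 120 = (s - 8)*(s - 5)*(s - 3)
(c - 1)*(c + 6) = c^2 + 5*c - 6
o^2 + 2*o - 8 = (o - 2)*(o + 4)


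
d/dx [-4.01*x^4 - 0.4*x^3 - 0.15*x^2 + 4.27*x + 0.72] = -16.04*x^3 - 1.2*x^2 - 0.3*x + 4.27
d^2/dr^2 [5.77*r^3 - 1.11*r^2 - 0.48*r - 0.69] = 34.62*r - 2.22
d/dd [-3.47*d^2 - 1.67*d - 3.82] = -6.94*d - 1.67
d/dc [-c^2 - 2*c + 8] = -2*c - 2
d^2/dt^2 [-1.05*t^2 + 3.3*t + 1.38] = -2.10000000000000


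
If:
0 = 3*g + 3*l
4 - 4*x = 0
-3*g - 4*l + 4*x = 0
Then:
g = -4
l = 4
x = 1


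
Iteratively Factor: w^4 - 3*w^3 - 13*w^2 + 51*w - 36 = (w - 3)*(w^3 - 13*w + 12) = (w - 3)^2*(w^2 + 3*w - 4) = (w - 3)^2*(w - 1)*(w + 4)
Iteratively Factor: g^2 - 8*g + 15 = (g - 3)*(g - 5)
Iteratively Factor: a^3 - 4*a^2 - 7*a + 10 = (a - 1)*(a^2 - 3*a - 10) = (a - 5)*(a - 1)*(a + 2)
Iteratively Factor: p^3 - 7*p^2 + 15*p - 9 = (p - 1)*(p^2 - 6*p + 9) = (p - 3)*(p - 1)*(p - 3)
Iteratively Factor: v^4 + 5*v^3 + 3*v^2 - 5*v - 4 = (v + 1)*(v^3 + 4*v^2 - v - 4) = (v - 1)*(v + 1)*(v^2 + 5*v + 4) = (v - 1)*(v + 1)^2*(v + 4)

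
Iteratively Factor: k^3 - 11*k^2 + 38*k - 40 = (k - 2)*(k^2 - 9*k + 20) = (k - 4)*(k - 2)*(k - 5)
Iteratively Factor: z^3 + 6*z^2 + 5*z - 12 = (z + 4)*(z^2 + 2*z - 3) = (z + 3)*(z + 4)*(z - 1)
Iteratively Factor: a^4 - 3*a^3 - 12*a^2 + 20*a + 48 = (a - 4)*(a^3 + a^2 - 8*a - 12) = (a - 4)*(a - 3)*(a^2 + 4*a + 4) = (a - 4)*(a - 3)*(a + 2)*(a + 2)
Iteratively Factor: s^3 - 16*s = (s + 4)*(s^2 - 4*s) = s*(s + 4)*(s - 4)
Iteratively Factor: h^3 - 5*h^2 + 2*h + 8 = (h - 2)*(h^2 - 3*h - 4) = (h - 2)*(h + 1)*(h - 4)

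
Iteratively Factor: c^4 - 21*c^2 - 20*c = (c)*(c^3 - 21*c - 20) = c*(c + 1)*(c^2 - c - 20) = c*(c - 5)*(c + 1)*(c + 4)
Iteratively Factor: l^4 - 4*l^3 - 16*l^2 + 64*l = (l - 4)*(l^3 - 16*l) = (l - 4)^2*(l^2 + 4*l) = l*(l - 4)^2*(l + 4)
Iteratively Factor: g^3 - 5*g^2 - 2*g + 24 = (g - 3)*(g^2 - 2*g - 8) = (g - 4)*(g - 3)*(g + 2)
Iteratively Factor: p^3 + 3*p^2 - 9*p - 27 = (p - 3)*(p^2 + 6*p + 9) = (p - 3)*(p + 3)*(p + 3)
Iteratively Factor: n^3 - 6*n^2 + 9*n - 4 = (n - 1)*(n^2 - 5*n + 4) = (n - 1)^2*(n - 4)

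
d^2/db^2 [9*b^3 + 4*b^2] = 54*b + 8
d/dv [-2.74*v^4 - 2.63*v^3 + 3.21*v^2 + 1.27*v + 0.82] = -10.96*v^3 - 7.89*v^2 + 6.42*v + 1.27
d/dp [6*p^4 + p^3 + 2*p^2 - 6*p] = 24*p^3 + 3*p^2 + 4*p - 6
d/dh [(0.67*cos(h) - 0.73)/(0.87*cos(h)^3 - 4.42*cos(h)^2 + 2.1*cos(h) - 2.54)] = (1.1658*cos(h)^3 - 4.8667*cos(h)^2 + 6.4532*cos(h) + 0.1688)*sin(h)/(0.7569*cos(h)^6 - 7.6908*cos(h)^5 + 23.1904*cos(h)^4 - 22.9836*cos(h)^3 + 26.8636*cos(h)^2 - 10.668*cos(h) + 6.4516)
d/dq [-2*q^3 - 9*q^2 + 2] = 6*q*(-q - 3)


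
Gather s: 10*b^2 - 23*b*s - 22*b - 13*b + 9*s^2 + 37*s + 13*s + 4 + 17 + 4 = 10*b^2 - 35*b + 9*s^2 + s*(50 - 23*b) + 25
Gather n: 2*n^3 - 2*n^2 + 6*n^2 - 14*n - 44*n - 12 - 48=2*n^3 + 4*n^2 - 58*n - 60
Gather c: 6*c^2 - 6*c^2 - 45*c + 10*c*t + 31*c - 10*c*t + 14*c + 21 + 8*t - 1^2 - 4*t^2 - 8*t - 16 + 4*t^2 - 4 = 0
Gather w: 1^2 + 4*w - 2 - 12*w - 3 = -8*w - 4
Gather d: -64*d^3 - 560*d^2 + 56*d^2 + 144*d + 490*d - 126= -64*d^3 - 504*d^2 + 634*d - 126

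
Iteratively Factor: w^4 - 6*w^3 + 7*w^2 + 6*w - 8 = (w - 2)*(w^3 - 4*w^2 - w + 4) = (w - 2)*(w + 1)*(w^2 - 5*w + 4) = (w - 4)*(w - 2)*(w + 1)*(w - 1)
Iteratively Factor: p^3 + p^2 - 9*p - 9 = (p - 3)*(p^2 + 4*p + 3) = (p - 3)*(p + 3)*(p + 1)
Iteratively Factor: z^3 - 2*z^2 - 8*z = (z - 4)*(z^2 + 2*z) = z*(z - 4)*(z + 2)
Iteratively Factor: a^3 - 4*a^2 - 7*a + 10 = (a - 1)*(a^2 - 3*a - 10) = (a - 1)*(a + 2)*(a - 5)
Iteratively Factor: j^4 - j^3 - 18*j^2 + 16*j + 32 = (j - 2)*(j^3 + j^2 - 16*j - 16) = (j - 2)*(j + 1)*(j^2 - 16) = (j - 4)*(j - 2)*(j + 1)*(j + 4)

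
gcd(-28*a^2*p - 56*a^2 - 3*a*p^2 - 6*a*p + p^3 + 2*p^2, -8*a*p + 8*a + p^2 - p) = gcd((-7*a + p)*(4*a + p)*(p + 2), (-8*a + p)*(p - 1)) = 1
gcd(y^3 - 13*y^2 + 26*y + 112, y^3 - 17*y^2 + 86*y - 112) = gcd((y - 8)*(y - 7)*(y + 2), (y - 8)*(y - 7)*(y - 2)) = y^2 - 15*y + 56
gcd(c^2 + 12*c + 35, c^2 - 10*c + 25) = 1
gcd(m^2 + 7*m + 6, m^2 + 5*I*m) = 1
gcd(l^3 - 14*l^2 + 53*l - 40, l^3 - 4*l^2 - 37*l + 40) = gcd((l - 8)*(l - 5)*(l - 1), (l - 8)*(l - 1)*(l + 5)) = l^2 - 9*l + 8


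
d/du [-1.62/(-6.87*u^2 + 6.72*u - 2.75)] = (10.8864 - 22.2588*u)/(6.87*u^2 - 6.72*u + 2.75)^2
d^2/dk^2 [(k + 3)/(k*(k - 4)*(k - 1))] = 6*(k^5 + k^4 - 33*k^3 + 87*k^2 - 60*k + 16)/(k^3*(k^6 - 15*k^5 + 87*k^4 - 245*k^3 + 348*k^2 - 240*k + 64))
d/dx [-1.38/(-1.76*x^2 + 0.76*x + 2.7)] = (1.0488 - 4.8576*x)/(-1.76*x^2 + 0.76*x + 2.7)^2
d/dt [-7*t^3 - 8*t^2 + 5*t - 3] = -21*t^2 - 16*t + 5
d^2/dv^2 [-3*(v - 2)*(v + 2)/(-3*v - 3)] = -6/(v^3 + 3*v^2 + 3*v + 1)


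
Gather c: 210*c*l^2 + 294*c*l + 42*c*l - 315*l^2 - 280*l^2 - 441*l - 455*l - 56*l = c*(210*l^2 + 336*l) - 595*l^2 - 952*l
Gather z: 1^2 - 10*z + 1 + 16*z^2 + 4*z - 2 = 16*z^2 - 6*z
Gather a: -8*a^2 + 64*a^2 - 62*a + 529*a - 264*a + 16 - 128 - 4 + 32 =56*a^2 + 203*a - 84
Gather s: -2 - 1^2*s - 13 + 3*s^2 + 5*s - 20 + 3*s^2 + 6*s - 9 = 6*s^2 + 10*s - 44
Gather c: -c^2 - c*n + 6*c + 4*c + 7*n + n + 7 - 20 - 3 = -c^2 + c*(10 - n) + 8*n - 16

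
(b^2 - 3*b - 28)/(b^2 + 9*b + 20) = (b - 7)/(b + 5)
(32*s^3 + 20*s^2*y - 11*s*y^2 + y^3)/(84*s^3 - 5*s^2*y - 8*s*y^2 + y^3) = (-8*s^2 - 7*s*y + y^2)/(-21*s^2 - 4*s*y + y^2)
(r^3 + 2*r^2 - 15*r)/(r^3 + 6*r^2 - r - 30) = r*(r - 3)/(r^2 + r - 6)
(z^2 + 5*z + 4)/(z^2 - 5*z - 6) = (z + 4)/(z - 6)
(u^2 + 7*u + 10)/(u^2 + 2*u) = (u + 5)/u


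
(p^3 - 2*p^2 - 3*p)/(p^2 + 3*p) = (p^2 - 2*p - 3)/(p + 3)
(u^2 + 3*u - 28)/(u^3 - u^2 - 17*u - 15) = (-u^2 - 3*u + 28)/(-u^3 + u^2 + 17*u + 15)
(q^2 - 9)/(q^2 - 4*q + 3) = (q + 3)/(q - 1)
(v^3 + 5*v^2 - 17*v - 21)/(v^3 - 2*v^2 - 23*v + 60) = (v^2 + 8*v + 7)/(v^2 + v - 20)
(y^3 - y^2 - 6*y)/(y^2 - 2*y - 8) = y*(y - 3)/(y - 4)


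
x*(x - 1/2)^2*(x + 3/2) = x^4 + x^3/2 - 5*x^2/4 + 3*x/8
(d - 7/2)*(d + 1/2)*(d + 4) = d^3 + d^2 - 55*d/4 - 7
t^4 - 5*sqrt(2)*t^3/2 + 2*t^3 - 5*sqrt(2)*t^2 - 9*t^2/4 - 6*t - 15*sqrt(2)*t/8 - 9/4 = (t + 1/2)*(t + 3/2)*(t - 3*sqrt(2))*(t + sqrt(2)/2)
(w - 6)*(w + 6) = w^2 - 36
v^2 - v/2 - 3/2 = (v - 3/2)*(v + 1)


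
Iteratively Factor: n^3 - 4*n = (n)*(n^2 - 4) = n*(n + 2)*(n - 2)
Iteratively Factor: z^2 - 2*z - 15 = (z + 3)*(z - 5)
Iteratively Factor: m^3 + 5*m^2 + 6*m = (m + 2)*(m^2 + 3*m) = (m + 2)*(m + 3)*(m)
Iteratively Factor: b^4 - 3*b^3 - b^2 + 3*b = (b - 1)*(b^3 - 2*b^2 - 3*b) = (b - 1)*(b + 1)*(b^2 - 3*b) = b*(b - 1)*(b + 1)*(b - 3)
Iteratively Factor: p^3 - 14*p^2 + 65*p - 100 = (p - 5)*(p^2 - 9*p + 20) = (p - 5)*(p - 4)*(p - 5)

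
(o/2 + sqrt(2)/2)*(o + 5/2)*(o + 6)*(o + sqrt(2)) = o^4/2 + sqrt(2)*o^3 + 17*o^3/4 + 17*o^2/2 + 17*sqrt(2)*o^2/2 + 17*o/2 + 15*sqrt(2)*o + 15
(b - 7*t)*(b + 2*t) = b^2 - 5*b*t - 14*t^2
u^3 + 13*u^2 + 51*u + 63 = (u + 3)^2*(u + 7)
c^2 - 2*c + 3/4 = (c - 3/2)*(c - 1/2)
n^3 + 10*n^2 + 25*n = n*(n + 5)^2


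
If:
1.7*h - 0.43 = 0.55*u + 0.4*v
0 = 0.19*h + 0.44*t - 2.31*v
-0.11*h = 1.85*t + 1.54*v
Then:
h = 16.3348729792148*v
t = -1.80369515011547*v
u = 49.7623346630275*v - 0.781818181818182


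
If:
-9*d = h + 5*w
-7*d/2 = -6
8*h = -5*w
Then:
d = 12/7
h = 108/49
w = -864/245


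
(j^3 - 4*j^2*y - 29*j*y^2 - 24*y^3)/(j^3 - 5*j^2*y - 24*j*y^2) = (j + y)/j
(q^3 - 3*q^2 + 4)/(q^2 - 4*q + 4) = q + 1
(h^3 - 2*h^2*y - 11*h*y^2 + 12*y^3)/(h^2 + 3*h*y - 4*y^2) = (h^2 - h*y - 12*y^2)/(h + 4*y)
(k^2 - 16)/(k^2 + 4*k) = (k - 4)/k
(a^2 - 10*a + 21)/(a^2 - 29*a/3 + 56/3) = 3*(a - 3)/(3*a - 8)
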